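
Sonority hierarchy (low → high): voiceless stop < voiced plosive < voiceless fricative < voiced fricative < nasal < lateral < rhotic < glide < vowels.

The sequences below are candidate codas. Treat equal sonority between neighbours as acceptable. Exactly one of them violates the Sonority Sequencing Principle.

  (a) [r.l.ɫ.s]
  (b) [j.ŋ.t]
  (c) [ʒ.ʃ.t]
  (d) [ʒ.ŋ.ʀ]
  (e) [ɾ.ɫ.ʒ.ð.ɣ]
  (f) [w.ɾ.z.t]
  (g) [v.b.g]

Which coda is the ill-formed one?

d

(a) [r.l.ɫ.s]: profile 7-6-6-3 — obeys.
(b) [j.ŋ.t]: profile 8-5-1 — obeys.
(c) [ʒ.ʃ.t]: profile 4-3-1 — obeys.
(d) [ʒ.ŋ.ʀ]: profile 4-5-7 — violates.
(e) [ɾ.ɫ.ʒ.ð.ɣ]: profile 7-6-4-4-4 — obeys.
(f) [w.ɾ.z.t]: profile 8-7-4-1 — obeys.
(g) [v.b.g]: profile 4-2-2 — obeys.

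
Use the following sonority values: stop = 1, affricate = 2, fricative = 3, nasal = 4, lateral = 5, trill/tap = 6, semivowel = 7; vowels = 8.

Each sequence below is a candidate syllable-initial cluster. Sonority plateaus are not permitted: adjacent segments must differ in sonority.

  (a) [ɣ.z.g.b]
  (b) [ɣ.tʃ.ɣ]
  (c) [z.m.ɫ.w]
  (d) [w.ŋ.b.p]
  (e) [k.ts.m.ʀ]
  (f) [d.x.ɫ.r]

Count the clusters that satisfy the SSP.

3

(a) 3-3-1-1 → violates
(b) 3-2-3 → violates
(c) 3-4-5-7 → obeys
(d) 7-4-1-1 → violates
(e) 1-2-4-6 → obeys
(f) 1-3-5-6 → obeys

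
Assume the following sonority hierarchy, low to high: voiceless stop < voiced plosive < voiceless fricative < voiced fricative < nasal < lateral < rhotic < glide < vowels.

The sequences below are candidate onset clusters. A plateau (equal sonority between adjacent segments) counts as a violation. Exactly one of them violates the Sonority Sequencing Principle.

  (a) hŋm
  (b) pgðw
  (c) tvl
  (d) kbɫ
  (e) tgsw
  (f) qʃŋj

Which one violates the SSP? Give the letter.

(a) hŋm: profile 3-5-5 — violates.
(b) pgðw: profile 1-2-4-8 — obeys.
(c) tvl: profile 1-4-6 — obeys.
(d) kbɫ: profile 1-2-6 — obeys.
(e) tgsw: profile 1-2-3-8 — obeys.
(f) qʃŋj: profile 1-3-5-8 — obeys.

a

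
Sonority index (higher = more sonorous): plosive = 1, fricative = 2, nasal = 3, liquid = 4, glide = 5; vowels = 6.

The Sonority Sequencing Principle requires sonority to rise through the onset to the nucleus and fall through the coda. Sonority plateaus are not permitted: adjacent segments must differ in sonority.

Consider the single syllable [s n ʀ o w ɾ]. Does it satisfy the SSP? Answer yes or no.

yes

Onset: /s/ is a fricative (sonority 2), /n/ is a nasal (sonority 3), /ʀ/ is a liquid (sonority 4); then the nucleus /o/ (sonority 6).
Onset profile 2-3-4-6 — rises to the nucleus.
Coda: /w/ is a glide (sonority 5), /ɾ/ is a liquid (sonority 4).
Coda profile 6-5-4 — falls from the nucleus.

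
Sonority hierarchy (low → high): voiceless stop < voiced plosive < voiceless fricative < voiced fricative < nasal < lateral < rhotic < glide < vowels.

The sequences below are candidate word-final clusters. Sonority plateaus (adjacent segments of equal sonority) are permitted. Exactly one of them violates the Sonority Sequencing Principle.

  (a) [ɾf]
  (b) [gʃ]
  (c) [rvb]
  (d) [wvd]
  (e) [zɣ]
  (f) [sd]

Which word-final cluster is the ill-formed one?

(a) sonority 7-3: well-formed.
(b) sonority 2-3: ill-formed.
(c) sonority 7-4-2: well-formed.
(d) sonority 8-4-2: well-formed.
(e) sonority 4-4: well-formed.
(f) sonority 3-2: well-formed.

b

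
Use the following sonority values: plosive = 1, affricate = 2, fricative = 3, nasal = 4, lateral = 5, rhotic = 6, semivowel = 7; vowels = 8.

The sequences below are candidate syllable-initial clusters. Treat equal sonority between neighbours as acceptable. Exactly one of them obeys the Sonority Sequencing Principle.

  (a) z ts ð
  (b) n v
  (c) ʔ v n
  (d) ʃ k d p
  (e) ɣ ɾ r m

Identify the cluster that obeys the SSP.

(a) sonority 3-2-3: ill-formed.
(b) sonority 4-3: ill-formed.
(c) sonority 1-3-4: well-formed.
(d) sonority 3-1-1-1: ill-formed.
(e) sonority 3-6-6-4: ill-formed.

c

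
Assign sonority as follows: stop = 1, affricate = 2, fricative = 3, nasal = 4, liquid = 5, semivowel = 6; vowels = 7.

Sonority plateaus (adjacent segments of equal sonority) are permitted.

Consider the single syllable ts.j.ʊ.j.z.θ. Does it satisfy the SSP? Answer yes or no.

Onset: /ts/ is an affricate (sonority 2), /j/ is a semivowel (sonority 6); then the nucleus /ʊ/ (sonority 7).
Onset profile 2-6-7 — rises to the nucleus.
Coda: /j/ is a semivowel (sonority 6), /z/ is a fricative (sonority 3), /θ/ is a fricative (sonority 3).
Coda profile 7-6-3-3 — falls from the nucleus.

yes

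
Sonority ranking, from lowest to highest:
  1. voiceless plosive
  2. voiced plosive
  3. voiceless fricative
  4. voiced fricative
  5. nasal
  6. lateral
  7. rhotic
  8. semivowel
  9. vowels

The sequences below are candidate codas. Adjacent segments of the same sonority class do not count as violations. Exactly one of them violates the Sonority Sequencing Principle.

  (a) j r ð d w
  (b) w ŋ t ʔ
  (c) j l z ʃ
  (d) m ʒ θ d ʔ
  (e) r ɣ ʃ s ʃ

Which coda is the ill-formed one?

a

(a) sonority 8-7-4-2-8: ill-formed.
(b) sonority 8-5-1-1: well-formed.
(c) sonority 8-6-4-3: well-formed.
(d) sonority 5-4-3-2-1: well-formed.
(e) sonority 7-4-3-3-3: well-formed.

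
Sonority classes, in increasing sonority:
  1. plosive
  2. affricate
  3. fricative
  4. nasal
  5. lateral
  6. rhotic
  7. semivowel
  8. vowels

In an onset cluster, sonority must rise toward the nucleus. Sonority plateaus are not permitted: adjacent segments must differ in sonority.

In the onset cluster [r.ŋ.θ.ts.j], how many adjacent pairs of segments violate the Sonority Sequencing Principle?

/r/ — rhotic, sonority 6.
/ŋ/ — nasal, sonority 4.
/θ/ — fricative, sonority 3.
/ts/ — affricate, sonority 2.
/j/ — semivowel, sonority 7.
/r/→/ŋ/: 6→4 (does not rise) — violation.
/ŋ/→/θ/: 4→3 (does not rise) — violation.
/θ/→/ts/: 3→2 (does not rise) — violation.
/ts/→/j/: 2→7 (rises) — ok.

3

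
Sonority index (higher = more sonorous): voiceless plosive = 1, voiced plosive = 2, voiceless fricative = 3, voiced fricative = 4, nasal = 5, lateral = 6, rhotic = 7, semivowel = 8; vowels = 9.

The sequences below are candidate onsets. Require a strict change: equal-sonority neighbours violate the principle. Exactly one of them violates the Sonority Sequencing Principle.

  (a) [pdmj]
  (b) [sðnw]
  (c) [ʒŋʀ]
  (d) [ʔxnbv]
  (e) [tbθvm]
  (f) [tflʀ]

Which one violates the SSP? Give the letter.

d

(a) [pdmj]: profile 1-2-5-8 — obeys.
(b) [sðnw]: profile 3-4-5-8 — obeys.
(c) [ʒŋʀ]: profile 4-5-7 — obeys.
(d) [ʔxnbv]: profile 1-3-5-2-4 — violates.
(e) [tbθvm]: profile 1-2-3-4-5 — obeys.
(f) [tflʀ]: profile 1-3-6-7 — obeys.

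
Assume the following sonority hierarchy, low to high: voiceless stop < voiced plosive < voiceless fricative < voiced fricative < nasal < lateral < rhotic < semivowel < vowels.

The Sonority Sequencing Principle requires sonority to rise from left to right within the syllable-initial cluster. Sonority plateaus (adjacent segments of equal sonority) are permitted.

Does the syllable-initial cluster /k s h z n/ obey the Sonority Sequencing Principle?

yes

/k/: voiceless stop = 1.
/s/: voiceless fricative = 3.
/h/: voiceless fricative = 3.
/z/: voiced fricative = 4.
/n/: nasal = 5.
The profile 1-3-3-4-5 is non-decreasing (plateaus allowed), so the syllable-initial cluster satisfies the SSP.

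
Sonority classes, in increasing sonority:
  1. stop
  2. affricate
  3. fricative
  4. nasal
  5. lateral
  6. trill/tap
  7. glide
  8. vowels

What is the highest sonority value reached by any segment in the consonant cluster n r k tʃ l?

6

/n/ is a nasal (sonority 4).
/r/ is a trill/tap (sonority 6).
/k/ is a stop (sonority 1).
/tʃ/ is an affricate (sonority 2).
/l/ is a lateral (sonority 5).
The maximum is 6.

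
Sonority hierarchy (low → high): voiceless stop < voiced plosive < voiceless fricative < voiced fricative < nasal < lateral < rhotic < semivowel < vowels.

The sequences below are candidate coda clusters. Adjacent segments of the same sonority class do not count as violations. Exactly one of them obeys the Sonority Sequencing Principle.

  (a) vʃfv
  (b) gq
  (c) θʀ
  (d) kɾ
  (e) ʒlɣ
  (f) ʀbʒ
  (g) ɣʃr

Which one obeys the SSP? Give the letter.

(a) vʃfv: profile 4-3-3-4 — violates.
(b) gq: profile 2-1 — obeys.
(c) θʀ: profile 3-7 — violates.
(d) kɾ: profile 1-7 — violates.
(e) ʒlɣ: profile 4-6-4 — violates.
(f) ʀbʒ: profile 7-2-4 — violates.
(g) ɣʃr: profile 4-3-7 — violates.

b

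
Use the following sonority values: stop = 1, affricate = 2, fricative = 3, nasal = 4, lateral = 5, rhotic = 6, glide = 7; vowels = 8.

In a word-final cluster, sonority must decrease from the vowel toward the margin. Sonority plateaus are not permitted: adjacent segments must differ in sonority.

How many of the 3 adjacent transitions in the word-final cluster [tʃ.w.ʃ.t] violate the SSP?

1

/tʃ/: affricate = 2.
/w/: glide = 7.
/ʃ/: fricative = 3.
/t/: stop = 1.
/tʃ/→/w/: 2→7 (does not fall) — violation.
/w/→/ʃ/: 7→3 (falls) — ok.
/ʃ/→/t/: 3→1 (falls) — ok.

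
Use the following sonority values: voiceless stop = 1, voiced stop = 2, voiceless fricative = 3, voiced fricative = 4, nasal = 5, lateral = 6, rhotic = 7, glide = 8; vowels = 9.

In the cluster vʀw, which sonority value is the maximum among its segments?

8

/v/ is a voiced fricative (sonority 4).
/ʀ/ is a rhotic (sonority 7).
/w/ is a glide (sonority 8).
The maximum is 8.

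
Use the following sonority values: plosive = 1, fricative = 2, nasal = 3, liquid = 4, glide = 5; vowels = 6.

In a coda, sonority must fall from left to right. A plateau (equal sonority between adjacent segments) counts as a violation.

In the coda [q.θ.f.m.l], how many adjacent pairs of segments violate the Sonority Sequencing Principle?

/q/: plosive = 1.
/θ/: fricative = 2.
/f/: fricative = 2.
/m/: nasal = 3.
/l/: liquid = 4.
/q/→/θ/: 1→2 (does not fall) — violation.
/θ/→/f/: 2→2 (plateau) — violation.
/f/→/m/: 2→3 (does not fall) — violation.
/m/→/l/: 3→4 (does not fall) — violation.

4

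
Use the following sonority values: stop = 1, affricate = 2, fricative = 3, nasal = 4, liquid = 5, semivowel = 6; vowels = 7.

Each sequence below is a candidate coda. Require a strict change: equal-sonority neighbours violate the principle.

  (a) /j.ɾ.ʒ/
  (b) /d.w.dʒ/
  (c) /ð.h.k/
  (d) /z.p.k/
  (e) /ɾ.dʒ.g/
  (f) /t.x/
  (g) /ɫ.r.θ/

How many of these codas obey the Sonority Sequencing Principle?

2

(a) sonority 6-5-3: well-formed.
(b) sonority 1-6-2: ill-formed.
(c) sonority 3-3-1: ill-formed.
(d) sonority 3-1-1: ill-formed.
(e) sonority 5-2-1: well-formed.
(f) sonority 1-3: ill-formed.
(g) sonority 5-5-3: ill-formed.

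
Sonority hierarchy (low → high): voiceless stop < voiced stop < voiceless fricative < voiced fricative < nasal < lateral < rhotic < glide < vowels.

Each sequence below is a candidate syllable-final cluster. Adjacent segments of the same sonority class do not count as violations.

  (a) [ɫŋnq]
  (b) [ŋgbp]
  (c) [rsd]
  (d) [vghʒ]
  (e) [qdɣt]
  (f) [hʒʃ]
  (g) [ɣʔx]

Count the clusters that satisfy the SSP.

3

(a) 6-5-5-1 → obeys
(b) 5-2-2-1 → obeys
(c) 7-3-2 → obeys
(d) 4-2-3-4 → violates
(e) 1-2-4-1 → violates
(f) 3-4-3 → violates
(g) 4-1-3 → violates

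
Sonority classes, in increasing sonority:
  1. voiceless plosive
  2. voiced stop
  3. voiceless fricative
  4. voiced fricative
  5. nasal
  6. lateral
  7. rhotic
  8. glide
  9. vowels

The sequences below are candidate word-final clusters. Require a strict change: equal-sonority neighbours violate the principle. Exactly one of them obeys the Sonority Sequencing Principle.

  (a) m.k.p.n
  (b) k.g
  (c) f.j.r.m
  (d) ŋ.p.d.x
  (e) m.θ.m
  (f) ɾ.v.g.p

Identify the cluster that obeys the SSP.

f

(a) 5-1-1-5 → violates
(b) 1-2 → violates
(c) 3-8-7-5 → violates
(d) 5-1-2-3 → violates
(e) 5-3-5 → violates
(f) 7-4-2-1 → obeys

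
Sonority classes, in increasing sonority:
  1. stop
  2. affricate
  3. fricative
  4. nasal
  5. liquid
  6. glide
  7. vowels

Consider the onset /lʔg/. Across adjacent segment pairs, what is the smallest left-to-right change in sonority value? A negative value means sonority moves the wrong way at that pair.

/l/: liquid = 5.
/ʔ/: stop = 1.
/g/: stop = 1.
/l/→/ʔ/: change -4.
/ʔ/→/g/: change +0.
Minimum = -4.

-4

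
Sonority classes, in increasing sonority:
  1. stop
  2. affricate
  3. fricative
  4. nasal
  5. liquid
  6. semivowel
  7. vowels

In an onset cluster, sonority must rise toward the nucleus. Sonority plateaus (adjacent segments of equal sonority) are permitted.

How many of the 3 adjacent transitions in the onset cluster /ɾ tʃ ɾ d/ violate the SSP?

2

/ɾ/: liquid = 5.
/tʃ/: affricate = 2.
/ɾ/: liquid = 5.
/d/: stop = 1.
/ɾ/→/tʃ/: 5→2 (does not rise) — violation.
/tʃ/→/ɾ/: 2→5 (rises) — ok.
/ɾ/→/d/: 5→1 (does not rise) — violation.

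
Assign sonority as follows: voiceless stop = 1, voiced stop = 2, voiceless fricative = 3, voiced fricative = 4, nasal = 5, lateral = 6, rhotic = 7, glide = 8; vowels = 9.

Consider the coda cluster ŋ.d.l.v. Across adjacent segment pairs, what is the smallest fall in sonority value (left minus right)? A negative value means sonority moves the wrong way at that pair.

-4

/ŋ/ is a nasal (sonority 5).
/d/ is a voiced stop (sonority 2).
/l/ is a lateral (sonority 6).
/v/ is a voiced fricative (sonority 4).
/ŋ/→/d/: change +3.
/d/→/l/: change -4.
/l/→/v/: change +2.
Minimum = -4.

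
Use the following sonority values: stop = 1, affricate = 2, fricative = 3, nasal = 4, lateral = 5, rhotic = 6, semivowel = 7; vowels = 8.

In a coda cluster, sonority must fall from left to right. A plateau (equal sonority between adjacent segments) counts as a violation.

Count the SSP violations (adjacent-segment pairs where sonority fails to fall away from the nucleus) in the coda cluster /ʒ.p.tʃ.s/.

2

/ʒ/ is a fricative (sonority 3).
/p/ is a stop (sonority 1).
/tʃ/ is an affricate (sonority 2).
/s/ is a fricative (sonority 3).
/ʒ/→/p/: 3→1 (falls) — ok.
/p/→/tʃ/: 1→2 (does not fall) — violation.
/tʃ/→/s/: 2→3 (does not fall) — violation.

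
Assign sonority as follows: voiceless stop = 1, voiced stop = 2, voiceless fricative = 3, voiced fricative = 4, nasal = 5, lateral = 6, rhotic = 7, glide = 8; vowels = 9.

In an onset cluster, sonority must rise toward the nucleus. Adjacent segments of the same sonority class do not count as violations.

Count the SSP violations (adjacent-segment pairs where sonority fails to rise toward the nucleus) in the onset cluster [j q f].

/j/: glide = 8.
/q/: voiceless stop = 1.
/f/: voiceless fricative = 3.
/j/→/q/: 8→1 (does not rise) — violation.
/q/→/f/: 1→3 (rises) — ok.

1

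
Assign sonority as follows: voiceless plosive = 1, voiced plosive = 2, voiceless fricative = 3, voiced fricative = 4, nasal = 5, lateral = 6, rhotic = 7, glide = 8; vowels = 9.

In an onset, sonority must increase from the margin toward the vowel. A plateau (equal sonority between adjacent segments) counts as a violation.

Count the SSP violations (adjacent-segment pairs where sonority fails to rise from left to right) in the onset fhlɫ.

2

/f/ is a voiceless fricative (sonority 3).
/h/ is a voiceless fricative (sonority 3).
/l/ is a lateral (sonority 6).
/ɫ/ is a lateral (sonority 6).
/f/→/h/: 3→3 (plateau) — violation.
/h/→/l/: 3→6 (rises) — ok.
/l/→/ɫ/: 6→6 (plateau) — violation.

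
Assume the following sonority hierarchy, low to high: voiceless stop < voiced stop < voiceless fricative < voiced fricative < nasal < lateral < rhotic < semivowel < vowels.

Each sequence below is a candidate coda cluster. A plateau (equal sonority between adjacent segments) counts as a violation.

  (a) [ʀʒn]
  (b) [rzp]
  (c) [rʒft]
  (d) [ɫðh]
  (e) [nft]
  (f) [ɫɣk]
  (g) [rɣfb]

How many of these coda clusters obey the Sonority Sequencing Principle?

6

(a) 7-4-5 → violates
(b) 7-4-1 → obeys
(c) 7-4-3-1 → obeys
(d) 6-4-3 → obeys
(e) 5-3-1 → obeys
(f) 6-4-1 → obeys
(g) 7-4-3-2 → obeys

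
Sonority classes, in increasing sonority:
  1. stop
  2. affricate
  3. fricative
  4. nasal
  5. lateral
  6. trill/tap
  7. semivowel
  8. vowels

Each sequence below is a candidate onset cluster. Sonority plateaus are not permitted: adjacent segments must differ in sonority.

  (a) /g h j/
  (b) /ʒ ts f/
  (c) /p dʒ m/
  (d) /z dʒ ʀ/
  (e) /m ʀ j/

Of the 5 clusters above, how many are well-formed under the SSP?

(a) sonority 1-3-7: well-formed.
(b) sonority 3-2-3: ill-formed.
(c) sonority 1-2-4: well-formed.
(d) sonority 3-2-6: ill-formed.
(e) sonority 4-6-7: well-formed.

3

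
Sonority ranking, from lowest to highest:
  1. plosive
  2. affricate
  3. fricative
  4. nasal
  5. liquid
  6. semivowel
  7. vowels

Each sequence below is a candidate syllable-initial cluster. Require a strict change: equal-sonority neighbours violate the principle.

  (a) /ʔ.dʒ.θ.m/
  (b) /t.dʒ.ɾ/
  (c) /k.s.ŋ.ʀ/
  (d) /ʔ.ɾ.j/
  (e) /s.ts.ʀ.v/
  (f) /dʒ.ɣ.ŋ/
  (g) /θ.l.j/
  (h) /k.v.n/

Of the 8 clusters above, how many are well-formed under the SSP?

7

(a) 1-2-3-4 → obeys
(b) 1-2-5 → obeys
(c) 1-3-4-5 → obeys
(d) 1-5-6 → obeys
(e) 3-2-5-3 → violates
(f) 2-3-4 → obeys
(g) 3-5-6 → obeys
(h) 1-3-4 → obeys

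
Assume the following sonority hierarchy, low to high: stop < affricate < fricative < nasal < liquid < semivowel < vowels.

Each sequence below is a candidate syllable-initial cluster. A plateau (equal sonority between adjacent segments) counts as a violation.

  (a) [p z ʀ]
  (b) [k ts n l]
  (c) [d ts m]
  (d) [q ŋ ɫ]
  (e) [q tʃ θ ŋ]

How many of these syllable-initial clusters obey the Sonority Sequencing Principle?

5

(a) sonority 1-3-5: well-formed.
(b) sonority 1-2-4-5: well-formed.
(c) sonority 1-2-4: well-formed.
(d) sonority 1-4-5: well-formed.
(e) sonority 1-2-3-4: well-formed.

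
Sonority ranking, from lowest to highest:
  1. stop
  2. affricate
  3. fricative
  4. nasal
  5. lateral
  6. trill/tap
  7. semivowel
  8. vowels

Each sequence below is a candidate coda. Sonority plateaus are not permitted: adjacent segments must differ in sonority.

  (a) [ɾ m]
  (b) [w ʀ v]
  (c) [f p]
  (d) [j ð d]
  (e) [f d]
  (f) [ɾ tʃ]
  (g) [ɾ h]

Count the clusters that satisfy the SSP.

7

(a) sonority 6-4: well-formed.
(b) sonority 7-6-3: well-formed.
(c) sonority 3-1: well-formed.
(d) sonority 7-3-1: well-formed.
(e) sonority 3-1: well-formed.
(f) sonority 6-2: well-formed.
(g) sonority 6-3: well-formed.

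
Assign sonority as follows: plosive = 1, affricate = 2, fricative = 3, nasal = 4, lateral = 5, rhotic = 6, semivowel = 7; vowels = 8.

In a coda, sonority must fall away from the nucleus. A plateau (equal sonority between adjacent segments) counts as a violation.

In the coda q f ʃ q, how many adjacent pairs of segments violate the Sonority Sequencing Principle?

/q/: plosive = 1.
/f/: fricative = 3.
/ʃ/: fricative = 3.
/q/: plosive = 1.
/q/→/f/: 1→3 (does not fall) — violation.
/f/→/ʃ/: 3→3 (plateau) — violation.
/ʃ/→/q/: 3→1 (falls) — ok.

2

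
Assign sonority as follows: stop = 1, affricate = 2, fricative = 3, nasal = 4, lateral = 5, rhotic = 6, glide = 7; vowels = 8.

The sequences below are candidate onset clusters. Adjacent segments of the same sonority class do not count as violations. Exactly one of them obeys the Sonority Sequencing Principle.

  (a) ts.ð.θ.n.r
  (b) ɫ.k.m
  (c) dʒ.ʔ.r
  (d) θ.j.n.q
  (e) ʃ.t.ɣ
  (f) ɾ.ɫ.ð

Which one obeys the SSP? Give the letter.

(a) sonority 2-3-3-4-6: well-formed.
(b) sonority 5-1-4: ill-formed.
(c) sonority 2-1-6: ill-formed.
(d) sonority 3-7-4-1: ill-formed.
(e) sonority 3-1-3: ill-formed.
(f) sonority 6-5-3: ill-formed.

a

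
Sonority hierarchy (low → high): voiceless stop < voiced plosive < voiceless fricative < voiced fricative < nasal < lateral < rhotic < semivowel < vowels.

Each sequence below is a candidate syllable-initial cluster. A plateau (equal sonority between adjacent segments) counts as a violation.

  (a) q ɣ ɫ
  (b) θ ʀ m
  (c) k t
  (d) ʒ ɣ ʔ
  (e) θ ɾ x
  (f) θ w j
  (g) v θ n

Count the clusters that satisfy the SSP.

(a) 1-4-6 → obeys
(b) 3-7-5 → violates
(c) 1-1 → violates
(d) 4-4-1 → violates
(e) 3-7-3 → violates
(f) 3-8-8 → violates
(g) 4-3-5 → violates

1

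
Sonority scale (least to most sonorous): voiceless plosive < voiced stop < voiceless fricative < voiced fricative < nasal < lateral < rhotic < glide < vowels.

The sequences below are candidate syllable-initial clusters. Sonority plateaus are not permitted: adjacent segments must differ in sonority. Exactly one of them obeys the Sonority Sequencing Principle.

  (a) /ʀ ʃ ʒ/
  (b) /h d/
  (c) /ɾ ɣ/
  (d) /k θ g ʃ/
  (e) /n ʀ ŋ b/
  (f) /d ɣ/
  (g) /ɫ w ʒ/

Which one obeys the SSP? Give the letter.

f

(a) 7-3-4 → violates
(b) 3-2 → violates
(c) 7-4 → violates
(d) 1-3-2-3 → violates
(e) 5-7-5-2 → violates
(f) 2-4 → obeys
(g) 6-8-4 → violates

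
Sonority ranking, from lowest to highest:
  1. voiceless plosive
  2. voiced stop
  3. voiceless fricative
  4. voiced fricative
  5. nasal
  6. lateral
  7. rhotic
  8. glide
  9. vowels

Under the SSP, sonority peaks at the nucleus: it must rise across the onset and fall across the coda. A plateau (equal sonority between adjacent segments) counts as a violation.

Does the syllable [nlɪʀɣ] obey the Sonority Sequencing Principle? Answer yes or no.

yes

Onset: /n/ is a nasal (sonority 5), /l/ is a lateral (sonority 6); then the nucleus /ɪ/ (sonority 9).
Onset profile 5-6-9 — rises to the nucleus.
Coda: /ʀ/ is a rhotic (sonority 7), /ɣ/ is a voiced fricative (sonority 4).
Coda profile 9-7-4 — falls from the nucleus.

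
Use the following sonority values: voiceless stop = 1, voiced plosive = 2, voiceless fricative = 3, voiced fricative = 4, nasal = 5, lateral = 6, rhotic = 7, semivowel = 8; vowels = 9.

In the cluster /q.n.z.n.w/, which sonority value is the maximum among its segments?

/q/: voiceless stop = 1.
/n/: nasal = 5.
/z/: voiced fricative = 4.
/n/: nasal = 5.
/w/: semivowel = 8.
The maximum is 8.

8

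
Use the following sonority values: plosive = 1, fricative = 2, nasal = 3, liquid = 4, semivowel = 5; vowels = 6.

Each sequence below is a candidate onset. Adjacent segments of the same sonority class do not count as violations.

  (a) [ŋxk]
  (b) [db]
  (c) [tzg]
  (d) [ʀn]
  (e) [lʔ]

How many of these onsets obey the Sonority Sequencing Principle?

(a) sonority 3-2-1: ill-formed.
(b) sonority 1-1: well-formed.
(c) sonority 1-2-1: ill-formed.
(d) sonority 4-3: ill-formed.
(e) sonority 4-1: ill-formed.

1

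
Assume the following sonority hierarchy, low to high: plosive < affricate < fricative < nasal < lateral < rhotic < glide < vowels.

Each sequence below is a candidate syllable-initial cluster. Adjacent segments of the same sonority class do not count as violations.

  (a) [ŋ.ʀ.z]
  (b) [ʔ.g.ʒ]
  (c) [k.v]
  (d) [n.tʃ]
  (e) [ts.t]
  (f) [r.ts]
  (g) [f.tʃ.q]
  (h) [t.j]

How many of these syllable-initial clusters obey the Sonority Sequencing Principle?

3

(a) 4-6-3 → violates
(b) 1-1-3 → obeys
(c) 1-3 → obeys
(d) 4-2 → violates
(e) 2-1 → violates
(f) 6-2 → violates
(g) 3-2-1 → violates
(h) 1-7 → obeys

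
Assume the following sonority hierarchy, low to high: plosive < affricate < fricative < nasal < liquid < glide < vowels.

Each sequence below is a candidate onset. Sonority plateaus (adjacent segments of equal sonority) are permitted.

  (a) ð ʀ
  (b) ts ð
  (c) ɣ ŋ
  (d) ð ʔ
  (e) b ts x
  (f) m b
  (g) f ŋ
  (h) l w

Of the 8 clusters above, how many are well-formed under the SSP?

6

(a) sonority 3-5: well-formed.
(b) sonority 2-3: well-formed.
(c) sonority 3-4: well-formed.
(d) sonority 3-1: ill-formed.
(e) sonority 1-2-3: well-formed.
(f) sonority 4-1: ill-formed.
(g) sonority 3-4: well-formed.
(h) sonority 5-6: well-formed.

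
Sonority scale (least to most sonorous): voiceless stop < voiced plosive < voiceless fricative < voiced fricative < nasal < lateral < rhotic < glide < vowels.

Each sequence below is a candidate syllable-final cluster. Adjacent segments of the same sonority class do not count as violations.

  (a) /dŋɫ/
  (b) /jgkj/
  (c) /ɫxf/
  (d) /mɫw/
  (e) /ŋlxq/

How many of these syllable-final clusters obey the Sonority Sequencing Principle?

(a) 2-5-6 → violates
(b) 8-2-1-8 → violates
(c) 6-3-3 → obeys
(d) 5-6-8 → violates
(e) 5-6-3-1 → violates

1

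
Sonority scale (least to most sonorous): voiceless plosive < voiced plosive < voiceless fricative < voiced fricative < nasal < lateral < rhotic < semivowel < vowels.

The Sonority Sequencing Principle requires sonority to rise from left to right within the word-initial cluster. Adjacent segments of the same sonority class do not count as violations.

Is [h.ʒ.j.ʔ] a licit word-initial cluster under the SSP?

/h/ is a voiceless fricative (sonority 3).
/ʒ/ is a voiced fricative (sonority 4).
/j/ is a semivowel (sonority 8).
/ʔ/ is a voiceless plosive (sonority 1).
The profile is 3-4-8-1. Between /j/ (8) and /ʔ/ (1) sonority does not rise, so the cluster violates the SSP.

no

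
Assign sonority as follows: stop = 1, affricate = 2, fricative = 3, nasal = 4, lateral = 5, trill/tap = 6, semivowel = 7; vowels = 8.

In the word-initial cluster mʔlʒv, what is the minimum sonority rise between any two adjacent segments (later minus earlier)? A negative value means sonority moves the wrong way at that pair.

/m/: nasal = 4.
/ʔ/: stop = 1.
/l/: lateral = 5.
/ʒ/: fricative = 3.
/v/: fricative = 3.
/m/→/ʔ/: change -3.
/ʔ/→/l/: change +4.
/l/→/ʒ/: change -2.
/ʒ/→/v/: change +0.
Minimum = -3.

-3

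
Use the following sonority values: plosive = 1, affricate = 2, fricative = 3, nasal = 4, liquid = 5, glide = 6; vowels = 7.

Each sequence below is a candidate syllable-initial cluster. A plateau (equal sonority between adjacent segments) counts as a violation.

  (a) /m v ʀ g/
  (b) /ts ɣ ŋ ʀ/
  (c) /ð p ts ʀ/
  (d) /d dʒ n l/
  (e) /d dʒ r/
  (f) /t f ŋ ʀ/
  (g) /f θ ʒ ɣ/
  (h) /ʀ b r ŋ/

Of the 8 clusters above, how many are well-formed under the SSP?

4

(a) 4-3-5-1 → violates
(b) 2-3-4-5 → obeys
(c) 3-1-2-5 → violates
(d) 1-2-4-5 → obeys
(e) 1-2-5 → obeys
(f) 1-3-4-5 → obeys
(g) 3-3-3-3 → violates
(h) 5-1-5-4 → violates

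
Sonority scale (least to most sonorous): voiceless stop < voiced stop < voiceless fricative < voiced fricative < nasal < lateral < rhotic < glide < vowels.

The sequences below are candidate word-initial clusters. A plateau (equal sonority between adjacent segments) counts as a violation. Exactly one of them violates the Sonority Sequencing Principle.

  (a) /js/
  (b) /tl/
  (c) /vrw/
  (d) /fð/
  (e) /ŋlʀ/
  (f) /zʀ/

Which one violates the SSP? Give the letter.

a

(a) /js/: profile 8-3 — violates.
(b) /tl/: profile 1-6 — obeys.
(c) /vrw/: profile 4-7-8 — obeys.
(d) /fð/: profile 3-4 — obeys.
(e) /ŋlʀ/: profile 5-6-7 — obeys.
(f) /zʀ/: profile 4-7 — obeys.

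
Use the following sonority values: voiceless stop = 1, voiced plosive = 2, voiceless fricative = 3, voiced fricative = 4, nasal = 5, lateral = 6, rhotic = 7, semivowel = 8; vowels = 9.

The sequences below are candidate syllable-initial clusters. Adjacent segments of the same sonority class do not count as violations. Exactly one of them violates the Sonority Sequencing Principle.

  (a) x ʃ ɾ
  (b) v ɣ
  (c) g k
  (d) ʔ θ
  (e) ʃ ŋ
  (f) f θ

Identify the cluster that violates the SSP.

c

(a) x ʃ ɾ: profile 3-3-7 — obeys.
(b) v ɣ: profile 4-4 — obeys.
(c) g k: profile 2-1 — violates.
(d) ʔ θ: profile 1-3 — obeys.
(e) ʃ ŋ: profile 3-5 — obeys.
(f) f θ: profile 3-3 — obeys.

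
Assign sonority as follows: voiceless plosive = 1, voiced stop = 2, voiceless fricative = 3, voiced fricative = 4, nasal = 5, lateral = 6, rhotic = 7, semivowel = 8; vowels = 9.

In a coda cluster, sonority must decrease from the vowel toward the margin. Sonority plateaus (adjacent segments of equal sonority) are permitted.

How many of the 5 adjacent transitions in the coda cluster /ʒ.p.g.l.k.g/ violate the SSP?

/ʒ/: voiced fricative = 4.
/p/: voiceless plosive = 1.
/g/: voiced stop = 2.
/l/: lateral = 6.
/k/: voiceless plosive = 1.
/g/: voiced stop = 2.
/ʒ/→/p/: 4→1 (falls) — ok.
/p/→/g/: 1→2 (does not fall) — violation.
/g/→/l/: 2→6 (does not fall) — violation.
/l/→/k/: 6→1 (falls) — ok.
/k/→/g/: 1→2 (does not fall) — violation.

3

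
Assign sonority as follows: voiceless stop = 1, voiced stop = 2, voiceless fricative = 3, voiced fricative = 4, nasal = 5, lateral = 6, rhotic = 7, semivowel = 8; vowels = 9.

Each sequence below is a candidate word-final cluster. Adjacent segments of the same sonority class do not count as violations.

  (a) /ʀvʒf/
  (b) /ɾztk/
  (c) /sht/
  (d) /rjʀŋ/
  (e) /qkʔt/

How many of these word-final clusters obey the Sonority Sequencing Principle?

4

(a) /ʀvʒf/: profile 7-4-4-3 — obeys.
(b) /ɾztk/: profile 7-4-1-1 — obeys.
(c) /sht/: profile 3-3-1 — obeys.
(d) /rjʀŋ/: profile 7-8-7-5 — violates.
(e) /qkʔt/: profile 1-1-1-1 — obeys.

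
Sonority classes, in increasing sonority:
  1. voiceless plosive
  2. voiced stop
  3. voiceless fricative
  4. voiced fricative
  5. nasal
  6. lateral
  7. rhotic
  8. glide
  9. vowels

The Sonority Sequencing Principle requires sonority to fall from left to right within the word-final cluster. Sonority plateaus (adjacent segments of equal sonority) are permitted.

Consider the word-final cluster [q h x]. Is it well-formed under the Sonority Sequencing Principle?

no

/q/ is a voiceless plosive (sonority 1).
/h/ is a voiceless fricative (sonority 3).
/x/ is a voiceless fricative (sonority 3).
The profile is 1-3-3. Between /q/ (1) and /h/ (3) sonority does not fall, so the cluster violates the SSP.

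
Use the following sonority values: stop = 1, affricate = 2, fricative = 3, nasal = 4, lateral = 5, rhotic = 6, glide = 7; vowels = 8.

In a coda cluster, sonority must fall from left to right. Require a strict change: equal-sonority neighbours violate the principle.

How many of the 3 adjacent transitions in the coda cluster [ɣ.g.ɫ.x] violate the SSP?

/ɣ/ is a fricative (sonority 3).
/g/ is a stop (sonority 1).
/ɫ/ is a lateral (sonority 5).
/x/ is a fricative (sonority 3).
/ɣ/→/g/: 3→1 (falls) — ok.
/g/→/ɫ/: 1→5 (does not fall) — violation.
/ɫ/→/x/: 5→3 (falls) — ok.

1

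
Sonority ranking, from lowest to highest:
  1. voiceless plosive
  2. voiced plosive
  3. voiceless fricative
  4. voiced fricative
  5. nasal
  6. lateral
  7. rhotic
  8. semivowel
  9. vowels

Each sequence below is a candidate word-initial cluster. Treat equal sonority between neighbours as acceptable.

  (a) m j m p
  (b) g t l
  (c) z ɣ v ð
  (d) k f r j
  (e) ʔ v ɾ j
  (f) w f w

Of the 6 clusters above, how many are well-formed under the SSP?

3

(a) m j m p: profile 5-8-5-1 — violates.
(b) g t l: profile 2-1-6 — violates.
(c) z ɣ v ð: profile 4-4-4-4 — obeys.
(d) k f r j: profile 1-3-7-8 — obeys.
(e) ʔ v ɾ j: profile 1-4-7-8 — obeys.
(f) w f w: profile 8-3-8 — violates.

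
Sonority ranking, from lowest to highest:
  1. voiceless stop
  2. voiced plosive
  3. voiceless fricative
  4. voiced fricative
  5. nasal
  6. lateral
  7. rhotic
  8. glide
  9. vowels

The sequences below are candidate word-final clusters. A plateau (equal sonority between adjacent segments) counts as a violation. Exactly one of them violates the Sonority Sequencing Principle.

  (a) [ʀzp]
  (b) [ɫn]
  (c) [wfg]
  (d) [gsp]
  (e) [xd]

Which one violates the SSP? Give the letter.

(a) 7-4-1 → obeys
(b) 6-5 → obeys
(c) 8-3-2 → obeys
(d) 2-3-1 → violates
(e) 3-2 → obeys

d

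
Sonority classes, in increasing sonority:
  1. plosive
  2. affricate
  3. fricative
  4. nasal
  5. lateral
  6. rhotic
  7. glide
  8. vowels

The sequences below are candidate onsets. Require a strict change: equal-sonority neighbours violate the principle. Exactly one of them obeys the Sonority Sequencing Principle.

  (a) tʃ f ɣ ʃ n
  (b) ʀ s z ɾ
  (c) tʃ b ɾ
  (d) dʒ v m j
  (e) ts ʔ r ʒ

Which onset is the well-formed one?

d

(a) tʃ f ɣ ʃ n: profile 2-3-3-3-4 — violates.
(b) ʀ s z ɾ: profile 6-3-3-6 — violates.
(c) tʃ b ɾ: profile 2-1-6 — violates.
(d) dʒ v m j: profile 2-3-4-7 — obeys.
(e) ts ʔ r ʒ: profile 2-1-6-3 — violates.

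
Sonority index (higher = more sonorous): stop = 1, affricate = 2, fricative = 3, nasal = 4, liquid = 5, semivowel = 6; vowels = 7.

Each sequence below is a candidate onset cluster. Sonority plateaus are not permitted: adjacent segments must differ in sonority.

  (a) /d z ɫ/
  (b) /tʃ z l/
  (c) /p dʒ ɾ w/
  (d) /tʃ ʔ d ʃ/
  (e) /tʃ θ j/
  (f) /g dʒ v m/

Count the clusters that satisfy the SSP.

(a) 1-3-5 → obeys
(b) 2-3-5 → obeys
(c) 1-2-5-6 → obeys
(d) 2-1-1-3 → violates
(e) 2-3-6 → obeys
(f) 1-2-3-4 → obeys

5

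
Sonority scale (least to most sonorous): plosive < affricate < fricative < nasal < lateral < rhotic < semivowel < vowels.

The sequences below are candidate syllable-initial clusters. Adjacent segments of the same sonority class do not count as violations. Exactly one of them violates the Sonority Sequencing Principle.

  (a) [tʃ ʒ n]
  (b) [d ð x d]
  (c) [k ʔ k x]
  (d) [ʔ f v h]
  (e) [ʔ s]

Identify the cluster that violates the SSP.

(a) [tʃ ʒ n]: profile 2-3-4 — obeys.
(b) [d ð x d]: profile 1-3-3-1 — violates.
(c) [k ʔ k x]: profile 1-1-1-3 — obeys.
(d) [ʔ f v h]: profile 1-3-3-3 — obeys.
(e) [ʔ s]: profile 1-3 — obeys.

b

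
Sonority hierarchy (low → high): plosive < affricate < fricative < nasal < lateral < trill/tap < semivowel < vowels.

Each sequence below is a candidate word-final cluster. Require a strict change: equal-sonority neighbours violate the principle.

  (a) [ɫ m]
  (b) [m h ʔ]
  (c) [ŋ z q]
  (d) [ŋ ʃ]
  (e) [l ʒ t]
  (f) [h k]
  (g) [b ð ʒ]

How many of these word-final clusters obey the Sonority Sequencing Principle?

6

(a) [ɫ m]: profile 5-4 — obeys.
(b) [m h ʔ]: profile 4-3-1 — obeys.
(c) [ŋ z q]: profile 4-3-1 — obeys.
(d) [ŋ ʃ]: profile 4-3 — obeys.
(e) [l ʒ t]: profile 5-3-1 — obeys.
(f) [h k]: profile 3-1 — obeys.
(g) [b ð ʒ]: profile 1-3-3 — violates.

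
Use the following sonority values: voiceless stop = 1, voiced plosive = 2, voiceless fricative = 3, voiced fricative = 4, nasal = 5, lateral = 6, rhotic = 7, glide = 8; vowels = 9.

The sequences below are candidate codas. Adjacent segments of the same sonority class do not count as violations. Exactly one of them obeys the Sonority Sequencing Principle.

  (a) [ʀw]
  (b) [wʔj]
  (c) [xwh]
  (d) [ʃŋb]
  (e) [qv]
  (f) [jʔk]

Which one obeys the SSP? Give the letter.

f

(a) [ʀw]: profile 7-8 — violates.
(b) [wʔj]: profile 8-1-8 — violates.
(c) [xwh]: profile 3-8-3 — violates.
(d) [ʃŋb]: profile 3-5-2 — violates.
(e) [qv]: profile 1-4 — violates.
(f) [jʔk]: profile 8-1-1 — obeys.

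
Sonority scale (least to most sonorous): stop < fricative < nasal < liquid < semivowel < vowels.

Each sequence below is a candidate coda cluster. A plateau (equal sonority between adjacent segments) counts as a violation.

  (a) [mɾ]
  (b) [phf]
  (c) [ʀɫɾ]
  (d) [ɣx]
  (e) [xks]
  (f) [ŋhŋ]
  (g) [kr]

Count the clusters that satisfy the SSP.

(a) sonority 3-4: ill-formed.
(b) sonority 1-2-2: ill-formed.
(c) sonority 4-4-4: ill-formed.
(d) sonority 2-2: ill-formed.
(e) sonority 2-1-2: ill-formed.
(f) sonority 3-2-3: ill-formed.
(g) sonority 1-4: ill-formed.

0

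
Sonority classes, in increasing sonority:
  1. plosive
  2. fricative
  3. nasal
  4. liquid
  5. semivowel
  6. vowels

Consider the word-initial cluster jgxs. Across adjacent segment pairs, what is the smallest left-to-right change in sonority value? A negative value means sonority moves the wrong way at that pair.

/j/ — semivowel, sonority 5.
/g/ — plosive, sonority 1.
/x/ — fricative, sonority 2.
/s/ — fricative, sonority 2.
/j/→/g/: change -4.
/g/→/x/: change +1.
/x/→/s/: change +0.
Minimum = -4.

-4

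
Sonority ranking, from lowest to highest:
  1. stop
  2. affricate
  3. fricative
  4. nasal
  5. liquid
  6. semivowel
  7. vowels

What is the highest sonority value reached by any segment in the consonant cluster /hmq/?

4

/h/ — fricative, sonority 3.
/m/ — nasal, sonority 4.
/q/ — stop, sonority 1.
The maximum is 4.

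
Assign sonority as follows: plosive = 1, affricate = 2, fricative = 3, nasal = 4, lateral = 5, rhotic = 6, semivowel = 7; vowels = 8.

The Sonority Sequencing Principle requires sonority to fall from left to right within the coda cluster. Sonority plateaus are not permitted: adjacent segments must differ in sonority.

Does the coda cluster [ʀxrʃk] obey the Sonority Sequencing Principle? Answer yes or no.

/ʀ/: rhotic = 6.
/x/: fricative = 3.
/r/: rhotic = 6.
/ʃ/: fricative = 3.
/k/: plosive = 1.
The profile is 6-3-6-3-1. Between /x/ (3) and /r/ (6) sonority does not fall, so the cluster violates the SSP.

no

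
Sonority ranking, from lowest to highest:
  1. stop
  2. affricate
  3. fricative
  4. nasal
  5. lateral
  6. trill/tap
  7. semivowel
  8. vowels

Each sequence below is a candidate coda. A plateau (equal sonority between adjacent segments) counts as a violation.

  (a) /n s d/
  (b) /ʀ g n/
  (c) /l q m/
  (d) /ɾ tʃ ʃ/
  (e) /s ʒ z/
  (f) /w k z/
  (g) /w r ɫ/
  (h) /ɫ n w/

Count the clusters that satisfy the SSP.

2

(a) /n s d/: profile 4-3-1 — obeys.
(b) /ʀ g n/: profile 6-1-4 — violates.
(c) /l q m/: profile 5-1-4 — violates.
(d) /ɾ tʃ ʃ/: profile 6-2-3 — violates.
(e) /s ʒ z/: profile 3-3-3 — violates.
(f) /w k z/: profile 7-1-3 — violates.
(g) /w r ɫ/: profile 7-6-5 — obeys.
(h) /ɫ n w/: profile 5-4-7 — violates.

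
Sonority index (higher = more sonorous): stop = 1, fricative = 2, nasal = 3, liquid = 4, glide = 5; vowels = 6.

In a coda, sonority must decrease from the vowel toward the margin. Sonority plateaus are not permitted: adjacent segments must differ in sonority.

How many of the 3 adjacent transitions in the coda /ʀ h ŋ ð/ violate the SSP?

/ʀ/: liquid = 4.
/h/: fricative = 2.
/ŋ/: nasal = 3.
/ð/: fricative = 2.
/ʀ/→/h/: 4→2 (falls) — ok.
/h/→/ŋ/: 2→3 (does not fall) — violation.
/ŋ/→/ð/: 3→2 (falls) — ok.

1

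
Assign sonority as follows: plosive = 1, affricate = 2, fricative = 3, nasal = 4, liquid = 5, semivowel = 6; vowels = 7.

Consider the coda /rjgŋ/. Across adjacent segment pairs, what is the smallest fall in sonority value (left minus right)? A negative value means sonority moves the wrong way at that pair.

-3

/r/ is a liquid (sonority 5).
/j/ is a semivowel (sonority 6).
/g/ is a plosive (sonority 1).
/ŋ/ is a nasal (sonority 4).
/r/→/j/: change -1.
/j/→/g/: change +5.
/g/→/ŋ/: change -3.
Minimum = -3.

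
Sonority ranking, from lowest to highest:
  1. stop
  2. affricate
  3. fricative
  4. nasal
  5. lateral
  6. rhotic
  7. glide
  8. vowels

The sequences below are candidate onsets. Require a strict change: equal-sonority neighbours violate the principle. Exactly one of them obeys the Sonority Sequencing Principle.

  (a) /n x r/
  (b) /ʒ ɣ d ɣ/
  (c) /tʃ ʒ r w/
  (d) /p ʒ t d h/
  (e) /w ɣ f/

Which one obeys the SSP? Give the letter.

c

(a) sonority 4-3-6: ill-formed.
(b) sonority 3-3-1-3: ill-formed.
(c) sonority 2-3-6-7: well-formed.
(d) sonority 1-3-1-1-3: ill-formed.
(e) sonority 7-3-3: ill-formed.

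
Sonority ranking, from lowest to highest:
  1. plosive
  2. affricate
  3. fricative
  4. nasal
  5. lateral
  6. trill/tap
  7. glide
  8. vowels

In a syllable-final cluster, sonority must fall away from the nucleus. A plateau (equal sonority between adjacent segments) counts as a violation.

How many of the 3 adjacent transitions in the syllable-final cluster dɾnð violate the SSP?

1

/d/ is a plosive (sonority 1).
/ɾ/ is a trill/tap (sonority 6).
/n/ is a nasal (sonority 4).
/ð/ is a fricative (sonority 3).
/d/→/ɾ/: 1→6 (does not fall) — violation.
/ɾ/→/n/: 6→4 (falls) — ok.
/n/→/ð/: 4→3 (falls) — ok.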